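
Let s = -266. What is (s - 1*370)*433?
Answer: -275388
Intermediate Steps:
(s - 1*370)*433 = (-266 - 1*370)*433 = (-266 - 370)*433 = -636*433 = -275388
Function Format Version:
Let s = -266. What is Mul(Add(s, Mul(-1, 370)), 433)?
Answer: -275388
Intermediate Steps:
Mul(Add(s, Mul(-1, 370)), 433) = Mul(Add(-266, Mul(-1, 370)), 433) = Mul(Add(-266, -370), 433) = Mul(-636, 433) = -275388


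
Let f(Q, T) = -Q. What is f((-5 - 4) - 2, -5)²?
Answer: 121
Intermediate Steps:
f((-5 - 4) - 2, -5)² = (-((-5 - 4) - 2))² = (-(-9 - 2))² = (-1*(-11))² = 11² = 121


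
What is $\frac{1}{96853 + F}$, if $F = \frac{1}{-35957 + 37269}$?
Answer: $\frac{1312}{127071137} \approx 1.0325 \cdot 10^{-5}$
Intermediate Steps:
$F = \frac{1}{1312} \approx 0.0007622$
$\frac{1}{96853 + F} = \frac{1}{96853 + \frac{1}{1312}} = \frac{1}{\frac{127071137}{1312}} = \frac{1312}{127071137}$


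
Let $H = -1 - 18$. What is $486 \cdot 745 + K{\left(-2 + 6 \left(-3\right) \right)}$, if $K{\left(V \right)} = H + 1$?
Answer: $362052$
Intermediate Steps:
$H = -19$ ($H = -1 - 18 = -19$)
$K{\left(V \right)} = -18$ ($K{\left(V \right)} = -19 + 1 = -18$)
$486 \cdot 745 + K{\left(-2 + 6 \left(-3\right) \right)} = 486 \cdot 745 - 18 = 362070 - 18 = 362052$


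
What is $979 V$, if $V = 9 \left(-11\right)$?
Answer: $-96921$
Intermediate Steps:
$V = -99$
$979 V = 979 \left(-99\right) = -96921$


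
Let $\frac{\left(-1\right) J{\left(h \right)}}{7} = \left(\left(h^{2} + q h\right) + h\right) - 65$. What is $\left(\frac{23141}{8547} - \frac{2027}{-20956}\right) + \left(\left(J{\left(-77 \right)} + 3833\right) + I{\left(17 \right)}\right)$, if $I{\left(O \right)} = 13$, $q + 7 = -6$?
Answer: $- \frac{7821272132875}{179110932} \approx -43667.0$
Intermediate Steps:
$q = -13$ ($q = -7 - 6 = -13$)
$J{\left(h \right)} = 455 - 7 h^{2} + 84 h$ ($J{\left(h \right)} = - 7 \left(\left(\left(h^{2} - 13 h\right) + h\right) - 65\right) = - 7 \left(\left(h^{2} - 12 h\right) - 65\right) = - 7 \left(-65 + h^{2} - 12 h\right) = 455 - 7 h^{2} + 84 h$)
$\left(\frac{23141}{8547} - \frac{2027}{-20956}\right) + \left(\left(J{\left(-77 \right)} + 3833\right) + I{\left(17 \right)}\right) = \left(\frac{23141}{8547} - \frac{2027}{-20956}\right) + \left(\left(\left(455 - 7 \left(-77\right)^{2} + 84 \left(-77\right)\right) + 3833\right) + 13\right) = \left(23141 \cdot \frac{1}{8547} - - \frac{2027}{20956}\right) + \left(\left(\left(455 - 41503 - 6468\right) + 3833\right) + 13\right) = \left(\frac{23141}{8547} + \frac{2027}{20956}\right) + \left(\left(\left(455 - 41503 - 6468\right) + 3833\right) + 13\right) = \frac{502267565}{179110932} + \left(\left(-47516 + 3833\right) + 13\right) = \frac{502267565}{179110932} + \left(-43683 + 13\right) = \frac{502267565}{179110932} - 43670 = - \frac{7821272132875}{179110932}$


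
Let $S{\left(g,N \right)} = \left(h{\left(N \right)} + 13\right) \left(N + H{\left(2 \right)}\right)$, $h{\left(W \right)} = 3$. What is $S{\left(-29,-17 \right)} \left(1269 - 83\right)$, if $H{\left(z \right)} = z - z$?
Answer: $-322592$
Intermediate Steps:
$H{\left(z \right)} = 0$
$S{\left(g,N \right)} = 16 N$ ($S{\left(g,N \right)} = \left(3 + 13\right) \left(N + 0\right) = 16 N$)
$S{\left(-29,-17 \right)} \left(1269 - 83\right) = 16 \left(-17\right) \left(1269 - 83\right) = \left(-272\right) 1186 = -322592$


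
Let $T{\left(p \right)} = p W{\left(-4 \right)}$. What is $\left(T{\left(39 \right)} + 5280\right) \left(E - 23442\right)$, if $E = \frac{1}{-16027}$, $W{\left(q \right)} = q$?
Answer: $- \frac{1925112086940}{16027} \approx -1.2012 \cdot 10^{8}$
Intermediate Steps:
$E = - \frac{1}{16027} \approx -6.2395 \cdot 10^{-5}$
$T{\left(p \right)} = - 4 p$ ($T{\left(p \right)} = p \left(-4\right) = - 4 p$)
$\left(T{\left(39 \right)} + 5280\right) \left(E - 23442\right) = \left(\left(-4\right) 39 + 5280\right) \left(- \frac{1}{16027} - 23442\right) = \left(-156 + 5280\right) \left(- \frac{375704935}{16027}\right) = 5124 \left(- \frac{375704935}{16027}\right) = - \frac{1925112086940}{16027}$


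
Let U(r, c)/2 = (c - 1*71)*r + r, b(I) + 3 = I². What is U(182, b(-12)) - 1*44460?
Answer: -18616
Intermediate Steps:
b(I) = -3 + I²
U(r, c) = 2*r + 2*r*(-71 + c) (U(r, c) = 2*((c - 1*71)*r + r) = 2*((c - 71)*r + r) = 2*((-71 + c)*r + r) = 2*(r*(-71 + c) + r) = 2*(r + r*(-71 + c)) = 2*r + 2*r*(-71 + c))
U(182, b(-12)) - 1*44460 = 2*182*(-70 + (-3 + (-12)²)) - 1*44460 = 2*182*(-70 + (-3 + 144)) - 44460 = 2*182*(-70 + 141) - 44460 = 2*182*71 - 44460 = 25844 - 44460 = -18616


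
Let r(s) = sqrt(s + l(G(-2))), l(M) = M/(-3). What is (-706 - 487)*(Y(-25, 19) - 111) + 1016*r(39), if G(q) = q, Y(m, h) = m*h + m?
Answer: 728923 + 1016*sqrt(357)/3 ≈ 7.3532e+5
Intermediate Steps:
Y(m, h) = m + h*m (Y(m, h) = h*m + m = m + h*m)
l(M) = -M/3 (l(M) = M*(-1/3) = -M/3)
r(s) = sqrt(2/3 + s) (r(s) = sqrt(s - 1/3*(-2)) = sqrt(s + 2/3) = sqrt(2/3 + s))
(-706 - 487)*(Y(-25, 19) - 111) + 1016*r(39) = (-706 - 487)*(-25*(1 + 19) - 111) + 1016*(sqrt(6 + 9*39)/3) = -1193*(-25*20 - 111) + 1016*(sqrt(6 + 351)/3) = -1193*(-500 - 111) + 1016*(sqrt(357)/3) = -1193*(-611) + 1016*sqrt(357)/3 = 728923 + 1016*sqrt(357)/3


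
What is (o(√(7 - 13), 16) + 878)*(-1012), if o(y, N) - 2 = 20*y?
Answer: -890560 - 20240*I*√6 ≈ -8.9056e+5 - 49578.0*I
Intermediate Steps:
o(y, N) = 2 + 20*y
(o(√(7 - 13), 16) + 878)*(-1012) = ((2 + 20*√(7 - 13)) + 878)*(-1012) = ((2 + 20*√(-6)) + 878)*(-1012) = ((2 + 20*(I*√6)) + 878)*(-1012) = ((2 + 20*I*√6) + 878)*(-1012) = (880 + 20*I*√6)*(-1012) = -890560 - 20240*I*√6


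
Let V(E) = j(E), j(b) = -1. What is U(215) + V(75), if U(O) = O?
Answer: 214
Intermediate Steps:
V(E) = -1
U(215) + V(75) = 215 - 1 = 214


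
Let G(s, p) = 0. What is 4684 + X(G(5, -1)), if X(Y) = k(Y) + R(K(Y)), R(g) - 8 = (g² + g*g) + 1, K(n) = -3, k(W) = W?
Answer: 4711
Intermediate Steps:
R(g) = 9 + 2*g² (R(g) = 8 + ((g² + g*g) + 1) = 8 + ((g² + g²) + 1) = 8 + (2*g² + 1) = 8 + (1 + 2*g²) = 9 + 2*g²)
X(Y) = 27 + Y (X(Y) = Y + (9 + 2*(-3)²) = Y + (9 + 2*9) = Y + (9 + 18) = Y + 27 = 27 + Y)
4684 + X(G(5, -1)) = 4684 + (27 + 0) = 4684 + 27 = 4711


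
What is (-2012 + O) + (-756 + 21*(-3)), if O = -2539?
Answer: -5370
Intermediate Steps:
(-2012 + O) + (-756 + 21*(-3)) = (-2012 - 2539) + (-756 + 21*(-3)) = -4551 + (-756 - 63) = -4551 - 819 = -5370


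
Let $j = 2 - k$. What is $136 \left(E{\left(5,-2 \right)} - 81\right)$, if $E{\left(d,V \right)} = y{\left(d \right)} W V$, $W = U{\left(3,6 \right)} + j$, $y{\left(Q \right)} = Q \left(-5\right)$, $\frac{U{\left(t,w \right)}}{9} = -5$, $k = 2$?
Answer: $-317016$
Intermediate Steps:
$U{\left(t,w \right)} = -45$ ($U{\left(t,w \right)} = 9 \left(-5\right) = -45$)
$y{\left(Q \right)} = - 5 Q$
$j = 0$ ($j = 2 - 2 = 0$)
$W = -45$ ($W = -45 + 0 = -45$)
$E{\left(d,V \right)} = 225 V d$ ($E{\left(d,V \right)} = - 5 d \left(-45\right) V = 225 d V = 225 V d$)
$136 \left(E{\left(5,-2 \right)} - 81\right) = 136 \left(225 \left(-2\right) 5 - 81\right) = 136 \left(-2250 - 81\right) = 136 \left(-2331\right) = -317016$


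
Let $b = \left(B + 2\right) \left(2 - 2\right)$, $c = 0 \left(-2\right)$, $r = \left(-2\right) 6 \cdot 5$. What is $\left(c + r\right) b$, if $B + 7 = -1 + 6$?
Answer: $0$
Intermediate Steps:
$B = -2$ ($B = -7 + \left(-1 + 6\right) = -7 + 5 = -2$)
$r = -60$ ($r = \left(-12\right) 5 = -60$)
$c = 0$
$b = 0$ ($b = \left(-2 + 2\right) \left(2 - 2\right) = 0 \cdot 0 = 0$)
$\left(c + r\right) b = \left(0 - 60\right) 0 = \left(-60\right) 0 = 0$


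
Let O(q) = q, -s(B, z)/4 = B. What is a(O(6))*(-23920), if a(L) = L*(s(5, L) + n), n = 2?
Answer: 2583360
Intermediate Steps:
s(B, z) = -4*B
a(L) = -18*L (a(L) = L*(-4*5 + 2) = L*(-20 + 2) = L*(-18) = -18*L)
a(O(6))*(-23920) = -18*6*(-23920) = -108*(-23920) = 2583360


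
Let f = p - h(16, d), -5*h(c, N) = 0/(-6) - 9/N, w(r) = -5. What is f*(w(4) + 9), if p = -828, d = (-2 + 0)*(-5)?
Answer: -82818/25 ≈ -3312.7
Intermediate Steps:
d = 10 (d = -2*(-5) = 10)
h(c, N) = 9/(5*N) (h(c, N) = -(0/(-6) - 9/N)/5 = -(0*(-1/6) - 9/N)/5 = -(0 - 9/N)/5 = -(-9)/(5*N) = 9/(5*N))
f = -41409/50 (f = -828 - 9/(5*10) = -828 - 1*9/50 = -828 - 9/50 = -41409/50 ≈ -828.18)
f*(w(4) + 9) = -41409*(-5 + 9)/50 = -41409/50*4 = -82818/25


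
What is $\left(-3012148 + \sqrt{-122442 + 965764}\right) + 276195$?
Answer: $-2735953 + \sqrt{843322} \approx -2.735 \cdot 10^{6}$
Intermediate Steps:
$\left(-3012148 + \sqrt{-122442 + 965764}\right) + 276195 = \left(-3012148 + \sqrt{843322}\right) + 276195 = -2735953 + \sqrt{843322}$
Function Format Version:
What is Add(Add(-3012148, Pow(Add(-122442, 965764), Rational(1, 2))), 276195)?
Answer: Add(-2735953, Pow(843322, Rational(1, 2))) ≈ -2.7350e+6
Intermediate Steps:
Add(Add(-3012148, Pow(Add(-122442, 965764), Rational(1, 2))), 276195) = Add(Add(-3012148, Pow(843322, Rational(1, 2))), 276195) = Add(-2735953, Pow(843322, Rational(1, 2)))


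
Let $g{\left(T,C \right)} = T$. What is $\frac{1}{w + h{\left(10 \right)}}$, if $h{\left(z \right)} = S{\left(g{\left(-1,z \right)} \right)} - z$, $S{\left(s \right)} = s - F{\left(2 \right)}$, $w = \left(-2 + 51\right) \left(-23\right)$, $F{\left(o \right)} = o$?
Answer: $- \frac{1}{1140} \approx -0.00087719$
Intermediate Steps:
$w = -1127$ ($w = 49 \left(-23\right) = -1127$)
$S{\left(s \right)} = -2 + s$ ($S{\left(s \right)} = s - 2 = -2 + s$)
$h{\left(z \right)} = -3 - z$ ($h{\left(z \right)} = \left(-2 - 1\right) - z = -3 - z$)
$\frac{1}{w + h{\left(10 \right)}} = \frac{1}{-1127 - 13} = \frac{1}{-1140} = - \frac{1}{1140}$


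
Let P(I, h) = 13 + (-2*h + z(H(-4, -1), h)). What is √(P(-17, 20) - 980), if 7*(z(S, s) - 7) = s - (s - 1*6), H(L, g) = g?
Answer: I*√48958/7 ≈ 31.609*I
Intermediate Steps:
z(S, s) = 55/7 (z(S, s) = 7 + (s - (s - 1*6))/7 = 7 + (s - (s - 6))/7 = 7 + (s - (-6 + s))/7 = 7 + (s + (6 - s))/7 = 7 + (⅐)*6 = 7 + 6/7 = 55/7)
P(I, h) = 146/7 - 2*h (P(I, h) = 13 + (-2*h + 55/7) = 13 + (55/7 - 2*h) = 146/7 - 2*h)
√(P(-17, 20) - 980) = √((146/7 - 2*20) - 980) = √((146/7 - 40) - 980) = √(-134/7 - 980) = √(-6994/7) = I*√48958/7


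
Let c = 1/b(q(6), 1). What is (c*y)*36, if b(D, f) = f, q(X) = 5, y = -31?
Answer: -1116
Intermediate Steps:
c = 1 (c = 1/1 = 1)
(c*y)*36 = (1*(-31))*36 = -31*36 = -1116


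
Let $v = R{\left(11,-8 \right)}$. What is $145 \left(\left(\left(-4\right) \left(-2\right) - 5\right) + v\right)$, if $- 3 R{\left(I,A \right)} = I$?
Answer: $- \frac{290}{3} \approx -96.667$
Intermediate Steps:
$R{\left(I,A \right)} = - \frac{I}{3}$
$v = - \frac{11}{3}$ ($v = \left(- \frac{1}{3}\right) 11 = - \frac{11}{3} \approx -3.6667$)
$145 \left(\left(\left(-4\right) \left(-2\right) - 5\right) + v\right) = 145 \left(\left(\left(-4\right) \left(-2\right) - 5\right) - \frac{11}{3}\right) = 145 \left(\left(8 - 5\right) - \frac{11}{3}\right) = 145 \left(3 - \frac{11}{3}\right) = 145 \left(- \frac{2}{3}\right) = - \frac{290}{3}$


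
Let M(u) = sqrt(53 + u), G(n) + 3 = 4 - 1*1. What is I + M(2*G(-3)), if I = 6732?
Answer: 6732 + sqrt(53) ≈ 6739.3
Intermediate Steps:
G(n) = 0 (G(n) = -3 + (4 - 1*1) = -3 + (4 - 1) = -3 + 3 = 0)
I + M(2*G(-3)) = 6732 + sqrt(53 + 2*0) = 6732 + sqrt(53 + 0) = 6732 + sqrt(53)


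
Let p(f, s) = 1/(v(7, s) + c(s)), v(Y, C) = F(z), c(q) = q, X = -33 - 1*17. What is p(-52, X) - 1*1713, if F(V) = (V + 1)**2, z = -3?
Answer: -78799/46 ≈ -1713.0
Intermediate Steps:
X = -50 (X = -33 - 17 = -50)
F(V) = (1 + V)**2
v(Y, C) = 4 (v(Y, C) = (1 - 3)**2 = (-2)**2 = 4)
p(f, s) = 1/(4 + s)
p(-52, X) - 1*1713 = 1/(4 - 50) - 1*1713 = 1/(-46) - 1713 = -1/46 - 1713 = -78799/46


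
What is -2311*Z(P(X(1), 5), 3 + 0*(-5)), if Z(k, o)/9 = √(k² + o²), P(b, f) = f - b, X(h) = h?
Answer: -103995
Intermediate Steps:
Z(k, o) = 9*√(k² + o²)
-2311*Z(P(X(1), 5), 3 + 0*(-5)) = -20799*√((5 - 1*1)² + (3 + 0*(-5))²) = -20799*√((5 - 1)² + (3 + 0)²) = -20799*√(4² + 3²) = -20799*√(16 + 9) = -20799*√25 = -20799*5 = -2311*45 = -103995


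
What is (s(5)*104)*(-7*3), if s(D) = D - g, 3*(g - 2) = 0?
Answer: -6552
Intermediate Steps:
g = 2 (g = 2 + (⅓)*0 = 2 + 0 = 2)
s(D) = -2 + D (s(D) = D - 1*2 = D - 2 = -2 + D)
(s(5)*104)*(-7*3) = ((-2 + 5)*104)*(-7*3) = (3*104)*(-21) = 312*(-21) = -6552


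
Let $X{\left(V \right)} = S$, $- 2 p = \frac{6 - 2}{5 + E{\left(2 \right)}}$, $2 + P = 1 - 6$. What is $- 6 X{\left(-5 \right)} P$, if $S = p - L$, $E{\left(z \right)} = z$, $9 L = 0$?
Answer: $-12$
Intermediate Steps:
$L = 0$ ($L = \frac{1}{9} \cdot 0 = 0$)
$P = -7$ ($P = -2 + \left(1 - 6\right) = -2 - 5 = -7$)
$p = - \frac{2}{7}$ ($p = - \frac{\left(6 - 2\right) \frac{1}{5 + 2}}{2} = - \frac{4 \cdot \frac{1}{7}}{2} = \left(- \frac{1}{2}\right) \frac{4}{7} = - \frac{2}{7} \approx -0.28571$)
$S = - \frac{2}{7}$ ($S = - \frac{2}{7} - 0 = - \frac{2}{7} + 0 = - \frac{2}{7} \approx -0.28571$)
$X{\left(V \right)} = - \frac{2}{7}$
$- 6 X{\left(-5 \right)} P = \left(-6\right) \left(- \frac{2}{7}\right) \left(-7\right) = \frac{12}{7} \left(-7\right) = -12$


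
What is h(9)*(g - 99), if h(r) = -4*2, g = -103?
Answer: 1616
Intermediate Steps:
h(r) = -8
h(9)*(g - 99) = -8*(-103 - 99) = -8*(-202) = 1616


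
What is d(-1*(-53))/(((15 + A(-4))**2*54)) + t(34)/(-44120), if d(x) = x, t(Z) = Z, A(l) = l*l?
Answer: 143491/572390820 ≈ 0.00025069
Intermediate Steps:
A(l) = l**2
d(-1*(-53))/(((15 + A(-4))**2*54)) + t(34)/(-44120) = (-1*(-53))/(((15 + (-4)**2)**2*54)) + 34/(-44120) = 53/(((15 + 16)**2*54)) + 34*(-1/44120) = 53/((31**2*54)) - 17/22060 = 53/((961*54)) - 17/22060 = 53/51894 - 17/22060 = 143491/572390820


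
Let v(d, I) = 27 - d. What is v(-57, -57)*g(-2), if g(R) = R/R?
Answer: 84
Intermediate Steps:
g(R) = 1
v(-57, -57)*g(-2) = (27 - 1*(-57))*1 = (27 + 57)*1 = 84*1 = 84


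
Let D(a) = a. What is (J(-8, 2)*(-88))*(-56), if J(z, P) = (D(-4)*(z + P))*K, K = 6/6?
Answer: 118272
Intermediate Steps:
K = 1 (K = 6*(1/6) = 1)
J(z, P) = -4*P - 4*z (J(z, P) = -4*(z + P)*1 = -4*(P + z)*1 = (-4*P - 4*z)*1 = -4*P - 4*z)
(J(-8, 2)*(-88))*(-56) = ((-4*2 - 4*(-8))*(-88))*(-56) = ((-8 + 32)*(-88))*(-56) = (24*(-88))*(-56) = -2112*(-56) = 118272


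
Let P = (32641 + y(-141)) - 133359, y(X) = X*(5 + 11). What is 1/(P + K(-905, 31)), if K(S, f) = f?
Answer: -1/102943 ≈ -9.7141e-6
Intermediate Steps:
y(X) = 16*X (y(X) = X*16 = 16*X)
P = -102974 (P = (32641 + 16*(-141)) - 133359 = (32641 - 2256) - 133359 = 30385 - 133359 = -102974)
1/(P + K(-905, 31)) = 1/(-102974 + 31) = 1/(-102943) = -1/102943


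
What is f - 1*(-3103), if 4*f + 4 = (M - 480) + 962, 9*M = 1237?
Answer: 117247/36 ≈ 3256.9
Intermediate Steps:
M = 1237/9 (M = (⅑)*1237 = 1237/9 ≈ 137.44)
f = 5539/36 (f = -1 + ((1237/9 - 480) + 962)/4 = -1 + (-3083/9 + 962)/4 = -1 + (¼)*(5575/9) = -1 + 5575/36 = 5539/36 ≈ 153.86)
f - 1*(-3103) = 5539/36 - 1*(-3103) = 5539/36 + 3103 = 117247/36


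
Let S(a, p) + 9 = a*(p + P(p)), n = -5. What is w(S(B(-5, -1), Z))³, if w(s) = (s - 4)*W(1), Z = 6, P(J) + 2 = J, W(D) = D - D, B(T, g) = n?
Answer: 0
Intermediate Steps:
B(T, g) = -5
W(D) = 0
P(J) = -2 + J
S(a, p) = -9 + a*(-2 + 2*p) (S(a, p) = -9 + a*(p + (-2 + p)) = -9 + a*(-2 + 2*p))
w(s) = 0 (w(s) = (s - 4)*0 = (-4 + s)*0 = 0)
w(S(B(-5, -1), Z))³ = 0³ = 0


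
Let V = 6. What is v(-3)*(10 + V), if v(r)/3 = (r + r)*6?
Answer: -1728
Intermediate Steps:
v(r) = 36*r (v(r) = 3*((r + r)*6) = 3*((2*r)*6) = 3*(12*r) = 36*r)
v(-3)*(10 + V) = (36*(-3))*(10 + 6) = -108*16 = -1728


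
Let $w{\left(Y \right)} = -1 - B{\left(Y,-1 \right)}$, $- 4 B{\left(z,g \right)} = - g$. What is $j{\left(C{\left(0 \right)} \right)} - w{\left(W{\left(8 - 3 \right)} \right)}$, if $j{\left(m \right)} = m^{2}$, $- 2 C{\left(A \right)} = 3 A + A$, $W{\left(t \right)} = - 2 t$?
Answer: $\frac{3}{4} \approx 0.75$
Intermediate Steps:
$B{\left(z,g \right)} = \frac{g}{4}$ ($B{\left(z,g \right)} = - \frac{\left(-1\right) g}{4} = \frac{g}{4}$)
$w{\left(Y \right)} = - \frac{3}{4}$ ($w{\left(Y \right)} = -1 - \frac{1}{4} \left(-1\right) = -1 - - \frac{1}{4} = -1 + \frac{1}{4} = - \frac{3}{4}$)
$C{\left(A \right)} = - 2 A$ ($C{\left(A \right)} = - \frac{3 A + A}{2} = - \frac{4 A}{2} = - 2 A$)
$j{\left(C{\left(0 \right)} \right)} - w{\left(W{\left(8 - 3 \right)} \right)} = \left(\left(-2\right) 0\right)^{2} - - \frac{3}{4} = 0^{2} + \frac{3}{4} = 0 + \frac{3}{4} = \frac{3}{4}$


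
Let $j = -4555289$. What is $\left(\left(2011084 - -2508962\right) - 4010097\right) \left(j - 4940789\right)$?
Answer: $-4842515480022$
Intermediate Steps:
$\left(\left(2011084 - -2508962\right) - 4010097\right) \left(j - 4940789\right) = \left(\left(2011084 - -2508962\right) - 4010097\right) \left(-4555289 - 4940789\right) = \left(\left(2011084 + 2508962\right) - 4010097\right) \left(-9496078\right) = \left(4520046 - 4010097\right) \left(-9496078\right) = 509949 \left(-9496078\right) = -4842515480022$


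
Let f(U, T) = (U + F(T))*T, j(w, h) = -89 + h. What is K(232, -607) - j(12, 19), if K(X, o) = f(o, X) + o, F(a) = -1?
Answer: -141593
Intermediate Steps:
f(U, T) = T*(-1 + U) (f(U, T) = (U - 1)*T = (-1 + U)*T = T*(-1 + U))
K(X, o) = o + X*(-1 + o) (K(X, o) = X*(-1 + o) + o = o + X*(-1 + o))
K(232, -607) - j(12, 19) = (-607 + 232*(-1 - 607)) - (-89 + 19) = (-607 + 232*(-608)) - 1*(-70) = (-607 - 141056) + 70 = -141663 + 70 = -141593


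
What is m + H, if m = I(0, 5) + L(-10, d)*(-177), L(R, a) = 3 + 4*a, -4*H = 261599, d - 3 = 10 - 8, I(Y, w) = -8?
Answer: -277915/4 ≈ -69479.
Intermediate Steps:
d = 5 (d = 3 + (10 - 8) = 3 + 2 = 5)
H = -261599/4 (H = -1/4*261599 = -261599/4 ≈ -65400.)
m = -4079 (m = -8 + (3 + 4*5)*(-177) = -8 + (3 + 20)*(-177) = -8 + 23*(-177) = -8 - 4071 = -4079)
m + H = -4079 - 261599/4 = -277915/4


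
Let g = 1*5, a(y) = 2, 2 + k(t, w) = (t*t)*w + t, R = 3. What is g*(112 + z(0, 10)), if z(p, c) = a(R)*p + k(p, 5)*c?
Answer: 460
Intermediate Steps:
k(t, w) = -2 + t + w*t² (k(t, w) = -2 + ((t*t)*w + t) = -2 + (t²*w + t) = -2 + (w*t² + t) = -2 + (t + w*t²) = -2 + t + w*t²)
z(p, c) = 2*p + c*(-2 + p + 5*p²) (z(p, c) = 2*p + (-2 + p + 5*p²)*c = 2*p + c*(-2 + p + 5*p²))
g = 5
g*(112 + z(0, 10)) = 5*(112 + (2*0 + 10*(-2 + 0 + 5*0²))) = 5*(112 + (0 + 10*(-2 + 0 + 5*0))) = 5*(112 + (0 + 10*(-2 + 0 + 0))) = 5*(112 + (0 + 10*(-2))) = 5*(112 + (0 - 20)) = 5*(112 - 20) = 5*92 = 460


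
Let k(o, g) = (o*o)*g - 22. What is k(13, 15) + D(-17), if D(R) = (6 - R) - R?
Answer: 2553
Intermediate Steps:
k(o, g) = -22 + g*o**2 (k(o, g) = o**2*g - 22 = g*o**2 - 22 = -22 + g*o**2)
D(R) = 6 - 2*R
k(13, 15) + D(-17) = (-22 + 15*13**2) + (6 - 2*(-17)) = (-22 + 15*169) + (6 + 34) = (-22 + 2535) + 40 = 2513 + 40 = 2553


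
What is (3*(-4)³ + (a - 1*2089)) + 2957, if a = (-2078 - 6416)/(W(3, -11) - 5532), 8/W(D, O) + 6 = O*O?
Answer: 215514541/318086 ≈ 677.54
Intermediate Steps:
W(D, O) = 8/(-6 + O²) (W(D, O) = 8/(-6 + O*O) = 8/(-6 + O²))
a = 488405/318086 (a = (-2078 - 6416)/(8/(-6 + (-11)²) - 5532) = -8494/(8/(-6 + 121) - 5532) = -8494/(8/115 - 5532) = -8494/(-636172/115) = -8494*(-115/636172) = 488405/318086 ≈ 1.5354)
(3*(-4)³ + (a - 1*2089)) + 2957 = (3*(-4)³ + (488405/318086 - 1*2089)) + 2957 = (3*(-64) + (488405/318086 - 2089)) + 2957 = (-192 - 663993249/318086) + 2957 = -725065761/318086 + 2957 = 215514541/318086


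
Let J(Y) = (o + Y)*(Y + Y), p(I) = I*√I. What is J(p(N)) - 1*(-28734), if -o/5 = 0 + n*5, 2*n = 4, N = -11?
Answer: 26072 + 1100*I*√11 ≈ 26072.0 + 3648.3*I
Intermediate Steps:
n = 2 (n = (½)*4 = 2)
p(I) = I^(3/2)
o = -50 (o = -5*(0 + 2*5) = -5*(0 + 10) = -5*10 = -50)
J(Y) = 2*Y*(-50 + Y) (J(Y) = (-50 + Y)*(Y + Y) = (-50 + Y)*(2*Y) = 2*Y*(-50 + Y))
J(p(N)) - 1*(-28734) = 2*(-11)^(3/2)*(-50 + (-11)^(3/2)) - 1*(-28734) = 2*(-11*I*√11)*(-50 - 11*I*√11) + 28734 = -22*I*√11*(-50 - 11*I*√11) + 28734 = 28734 - 22*I*√11*(-50 - 11*I*√11)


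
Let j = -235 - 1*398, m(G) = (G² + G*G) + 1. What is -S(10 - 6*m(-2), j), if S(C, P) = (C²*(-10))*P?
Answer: -12254880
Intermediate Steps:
m(G) = 1 + 2*G² (m(G) = (G² + G²) + 1 = 2*G² + 1 = 1 + 2*G²)
j = -633 (j = -235 - 398 = -633)
S(C, P) = -10*P*C² (S(C, P) = (-10*C²)*P = -10*P*C²)
-S(10 - 6*m(-2), j) = -(-10)*(-633)*(10 - 6*(1 + 2*(-2)²))² = -(-10)*(-633)*(10 - 6*(1 + 2*4))² = -(-10)*(-633)*(10 - 6*(1 + 8))² = -(-10)*(-633)*(10 - 6*9)² = -(-10)*(-633)*(10 - 54)² = -(-10)*(-633)*(-44)² = -(-10)*(-633)*1936 = -1*12254880 = -12254880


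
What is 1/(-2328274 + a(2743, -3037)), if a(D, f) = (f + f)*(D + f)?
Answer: -1/542518 ≈ -1.8433e-6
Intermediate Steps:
a(D, f) = 2*f*(D + f) (a(D, f) = (2*f)*(D + f) = 2*f*(D + f))
1/(-2328274 + a(2743, -3037)) = 1/(-2328274 + 2*(-3037)*(2743 - 3037)) = 1/(-2328274 + 2*(-3037)*(-294)) = 1/(-2328274 + 1785756) = 1/(-542518) = -1/542518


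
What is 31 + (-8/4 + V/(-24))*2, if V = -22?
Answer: 173/6 ≈ 28.833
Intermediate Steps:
31 + (-8/4 + V/(-24))*2 = 31 + (-8/4 - 22/(-24))*2 = 31 + (-8*¼ - 22*(-1/24))*2 = 31 + (-2 + 11/12)*2 = 31 - 13/12*2 = 31 - 13/6 = 173/6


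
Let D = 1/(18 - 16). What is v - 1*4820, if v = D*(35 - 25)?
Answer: -4815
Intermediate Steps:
D = ½ (D = 1/2 = ½ ≈ 0.50000)
v = 5 (v = (35 - 25)/2 = (½)*10 = 5)
v - 1*4820 = 5 - 1*4820 = 5 - 4820 = -4815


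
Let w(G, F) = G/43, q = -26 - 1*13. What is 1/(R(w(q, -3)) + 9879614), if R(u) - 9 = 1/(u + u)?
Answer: 78/770610551 ≈ 1.0122e-7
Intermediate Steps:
q = -39 (q = -26 - 13 = -39)
w(G, F) = G/43 (w(G, F) = G*(1/43) = G/43)
R(u) = 9 + 1/(2*u) (R(u) = 9 + 1/(u + u) = 9 + 1/(2*u))
1/(R(w(q, -3)) + 9879614) = 1/((9 + 1/(2*(((1/43)*(-39))))) + 9879614) = 1/((9 + 1/(2*(-39/43))) + 9879614) = 1/((9 + (½)*(-43/39)) + 9879614) = 1/((9 - 43/78) + 9879614) = 1/(659/78 + 9879614) = 1/(770610551/78) = 78/770610551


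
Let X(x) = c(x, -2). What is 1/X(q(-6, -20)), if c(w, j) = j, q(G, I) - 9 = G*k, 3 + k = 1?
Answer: -½ ≈ -0.50000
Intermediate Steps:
k = -2 (k = -3 + 1 = -2)
q(G, I) = 9 - 2*G (q(G, I) = 9 + G*(-2) = 9 - 2*G)
X(x) = -2
1/X(q(-6, -20)) = 1/(-2) = -½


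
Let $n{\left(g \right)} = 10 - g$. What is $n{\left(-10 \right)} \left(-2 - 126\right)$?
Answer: $-2560$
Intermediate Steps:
$n{\left(-10 \right)} \left(-2 - 126\right) = \left(10 - -10\right) \left(-2 - 126\right) = \left(10 + 10\right) \left(-128\right) = 20 \left(-128\right) = -2560$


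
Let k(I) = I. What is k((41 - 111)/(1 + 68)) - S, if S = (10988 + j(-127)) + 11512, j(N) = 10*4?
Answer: -1555330/69 ≈ -22541.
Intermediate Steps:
j(N) = 40
S = 22540 (S = (10988 + 40) + 11512 = 11028 + 11512 = 22540)
k((41 - 111)/(1 + 68)) - S = (41 - 111)/(1 + 68) - 1*22540 = -70/69 - 22540 = -1555330/69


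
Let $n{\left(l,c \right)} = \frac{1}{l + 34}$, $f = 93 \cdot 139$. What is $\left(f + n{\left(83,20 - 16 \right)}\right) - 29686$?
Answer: $- \frac{1960802}{117} \approx -16759.0$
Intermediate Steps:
$f = 12927$
$n{\left(l,c \right)} = \frac{1}{34 + l}$
$\left(f + n{\left(83,20 - 16 \right)}\right) - 29686 = \left(12927 + \frac{1}{34 + 83}\right) - 29686 = \left(12927 + \frac{1}{117}\right) - 29686 = \frac{1512460}{117} - 29686 = - \frac{1960802}{117}$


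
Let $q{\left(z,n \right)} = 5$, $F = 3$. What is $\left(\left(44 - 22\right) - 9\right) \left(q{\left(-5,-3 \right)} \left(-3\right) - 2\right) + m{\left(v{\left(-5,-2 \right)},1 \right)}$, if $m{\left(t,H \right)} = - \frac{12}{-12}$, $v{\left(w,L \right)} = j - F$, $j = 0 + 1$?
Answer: $-220$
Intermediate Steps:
$j = 1$
$v{\left(w,L \right)} = -2$ ($v{\left(w,L \right)} = 1 - 3 = -2$)
$m{\left(t,H \right)} = 1$ ($m{\left(t,H \right)} = \left(-12\right) \left(- \frac{1}{12}\right) = 1$)
$\left(\left(44 - 22\right) - 9\right) \left(q{\left(-5,-3 \right)} \left(-3\right) - 2\right) + m{\left(v{\left(-5,-2 \right)},1 \right)} = \left(\left(44 - 22\right) - 9\right) \left(5 \left(-3\right) - 2\right) + 1 = \left(22 - 9\right) \left(-15 - 2\right) + 1 = 13 \left(-17\right) + 1 = -221 + 1 = -220$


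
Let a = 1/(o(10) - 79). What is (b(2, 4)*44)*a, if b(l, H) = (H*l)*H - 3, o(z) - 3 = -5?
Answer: -1276/81 ≈ -15.753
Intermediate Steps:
o(z) = -2 (o(z) = 3 - 5 = -2)
b(l, H) = -3 + l*H**2 (b(l, H) = l*H**2 - 3 = -3 + l*H**2)
a = -1/81 (a = 1/(-2 - 79) = 1/(-81) = -1/81 ≈ -0.012346)
(b(2, 4)*44)*a = ((-3 + 2*4**2)*44)*(-1/81) = ((-3 + 2*16)*44)*(-1/81) = ((-3 + 32)*44)*(-1/81) = (29*44)*(-1/81) = 1276*(-1/81) = -1276/81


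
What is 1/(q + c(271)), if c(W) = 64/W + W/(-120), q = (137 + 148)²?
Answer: 32520/2641371239 ≈ 1.2312e-5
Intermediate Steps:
q = 81225 (q = 285² = 81225)
c(W) = 64/W - W/120 (c(W) = 64/W + W*(-1/120) = 64/W - W/120)
1/(q + c(271)) = 1/(81225 + (64/271 - 1/120*271)) = 1/(81225 + (64*(1/271) - 271/120)) = 1/(81225 + (64/271 - 271/120)) = 1/(81225 - 65761/32520) = 1/(2641371239/32520) = 32520/2641371239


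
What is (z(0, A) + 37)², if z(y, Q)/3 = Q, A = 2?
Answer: 1849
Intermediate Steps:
z(y, Q) = 3*Q
(z(0, A) + 37)² = (3*2 + 37)² = (6 + 37)² = 43² = 1849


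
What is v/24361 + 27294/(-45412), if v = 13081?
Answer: -35437381/553140866 ≈ -0.064066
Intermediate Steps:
v/24361 + 27294/(-45412) = 13081/24361 + 27294/(-45412) = 13081*(1/24361) + 27294*(-1/45412) = 13081/24361 - 13647/22706 = -35437381/553140866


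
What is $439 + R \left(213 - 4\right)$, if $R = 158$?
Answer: $33461$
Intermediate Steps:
$439 + R \left(213 - 4\right) = 439 + 158 \left(213 - 4\right) = 439 + 158 \cdot 209 = 439 + 33022 = 33461$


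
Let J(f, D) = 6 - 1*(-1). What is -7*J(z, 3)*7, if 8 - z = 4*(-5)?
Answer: -343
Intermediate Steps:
z = 28 (z = 8 - 4*(-5) = 8 - 1*(-20) = 8 + 20 = 28)
J(f, D) = 7 (J(f, D) = 6 + 1 = 7)
-7*J(z, 3)*7 = -7*7*7 = -49*7 = -343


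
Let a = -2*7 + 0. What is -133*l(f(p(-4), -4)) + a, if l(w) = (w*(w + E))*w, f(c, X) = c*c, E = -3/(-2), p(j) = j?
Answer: -595854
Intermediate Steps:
E = 3/2 (E = -3*(-½) = 3/2 ≈ 1.5000)
f(c, X) = c²
a = -14 (a = -14 + 0 = -14)
l(w) = w²*(3/2 + w) (l(w) = (w*(w + 3/2))*w = (w*(3/2 + w))*w = w²*(3/2 + w))
-133*l(f(p(-4), -4)) + a = -133*((-4)²)²*(3/2 + (-4)²) - 14 = -133*16²*(3/2 + 16) - 14 = -34048*35/2 - 14 = -133*4480 - 14 = -595840 - 14 = -595854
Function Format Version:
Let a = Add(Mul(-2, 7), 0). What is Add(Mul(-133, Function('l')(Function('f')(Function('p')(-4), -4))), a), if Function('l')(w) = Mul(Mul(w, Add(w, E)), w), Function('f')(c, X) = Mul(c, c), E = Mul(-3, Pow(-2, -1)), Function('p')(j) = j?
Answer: -595854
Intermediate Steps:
E = Rational(3, 2) (E = Mul(-3, Rational(-1, 2)) = Rational(3, 2) ≈ 1.5000)
Function('f')(c, X) = Pow(c, 2)
a = -14 (a = Add(-14, 0) = -14)
Function('l')(w) = Mul(Pow(w, 2), Add(Rational(3, 2), w)) (Function('l')(w) = Mul(Mul(w, Add(w, Rational(3, 2))), w) = Mul(Mul(w, Add(Rational(3, 2), w)), w) = Mul(Pow(w, 2), Add(Rational(3, 2), w)))
Add(Mul(-133, Function('l')(Function('f')(Function('p')(-4), -4))), a) = Add(Mul(-133, Mul(Pow(Pow(-4, 2), 2), Add(Rational(3, 2), Pow(-4, 2)))), -14) = Add(Mul(-133, Mul(Pow(16, 2), Add(Rational(3, 2), 16))), -14) = Add(Mul(-133, Mul(256, Rational(35, 2))), -14) = Add(Mul(-133, 4480), -14) = Add(-595840, -14) = -595854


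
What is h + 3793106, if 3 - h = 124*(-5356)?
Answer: 4457253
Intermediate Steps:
h = 664147 (h = 3 - 124*(-5356) = 3 - 1*(-664144) = 3 + 664144 = 664147)
h + 3793106 = 664147 + 3793106 = 4457253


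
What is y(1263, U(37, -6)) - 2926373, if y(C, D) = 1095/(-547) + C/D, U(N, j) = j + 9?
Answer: -1600496839/547 ≈ -2.9260e+6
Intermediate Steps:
U(N, j) = 9 + j
y(C, D) = -1095/547 + C/D (y(C, D) = 1095*(-1/547) + C/D = -1095/547 + C/D)
y(1263, U(37, -6)) - 2926373 = (-1095/547 + 1263/(9 - 6)) - 2926373 = (-1095/547 + 1263/3) - 2926373 = (-1095/547 + 1263*(1/3)) - 2926373 = (-1095/547 + 421) - 2926373 = 229192/547 - 2926373 = -1600496839/547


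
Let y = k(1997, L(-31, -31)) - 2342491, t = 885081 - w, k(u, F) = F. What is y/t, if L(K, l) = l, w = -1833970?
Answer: -2342522/2719051 ≈ -0.86152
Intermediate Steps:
t = 2719051 (t = 885081 - 1*(-1833970) = 885081 + 1833970 = 2719051)
y = -2342522 (y = -31 - 2342491 = -2342522)
y/t = -2342522/2719051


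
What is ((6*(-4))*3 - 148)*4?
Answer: -880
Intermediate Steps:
((6*(-4))*3 - 148)*4 = (-24*3 - 148)*4 = (-72 - 148)*4 = -220*4 = -880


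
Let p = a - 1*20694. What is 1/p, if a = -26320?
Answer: -1/47014 ≈ -2.1270e-5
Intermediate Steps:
p = -47014 (p = -26320 - 1*20694 = -26320 - 20694 = -47014)
1/p = 1/(-47014) = -1/47014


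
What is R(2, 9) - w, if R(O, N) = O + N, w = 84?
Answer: -73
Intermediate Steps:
R(O, N) = N + O
R(2, 9) - w = (9 + 2) - 1*84 = 11 - 84 = -73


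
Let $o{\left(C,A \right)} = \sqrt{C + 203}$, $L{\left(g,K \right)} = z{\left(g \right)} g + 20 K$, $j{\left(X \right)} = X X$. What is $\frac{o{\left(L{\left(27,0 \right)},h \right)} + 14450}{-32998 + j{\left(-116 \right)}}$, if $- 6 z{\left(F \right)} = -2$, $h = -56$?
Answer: $- \frac{7225}{9771} - \frac{\sqrt{53}}{9771} \approx -0.74018$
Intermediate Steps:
$z{\left(F \right)} = \frac{1}{3}$ ($z{\left(F \right)} = \left(- \frac{1}{6}\right) \left(-2\right) = \frac{1}{3}$)
$j{\left(X \right)} = X^{2}$
$L{\left(g,K \right)} = 20 K + \frac{g}{3}$ ($L{\left(g,K \right)} = \frac{g}{3} + 20 K = 20 K + \frac{g}{3}$)
$o{\left(C,A \right)} = \sqrt{203 + C}$
$\frac{o{\left(L{\left(27,0 \right)},h \right)} + 14450}{-32998 + j{\left(-116 \right)}} = \frac{\sqrt{203 + \left(20 \cdot 0 + \frac{1}{3} \cdot 27\right)} + 14450}{-32998 + \left(-116\right)^{2}} = \frac{\sqrt{203 + \left(0 + 9\right)} + 14450}{-32998 + 13456} = \frac{\sqrt{203 + 9} + 14450}{-19542} = \left(\sqrt{212} + 14450\right) \left(- \frac{1}{19542}\right) = \left(2 \sqrt{53} + 14450\right) \left(- \frac{1}{19542}\right) = \left(14450 + 2 \sqrt{53}\right) \left(- \frac{1}{19542}\right) = - \frac{7225}{9771} - \frac{\sqrt{53}}{9771}$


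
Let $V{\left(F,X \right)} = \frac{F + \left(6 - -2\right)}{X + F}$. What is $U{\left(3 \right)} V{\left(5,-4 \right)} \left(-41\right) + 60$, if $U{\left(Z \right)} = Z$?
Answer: $-1539$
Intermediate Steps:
$V{\left(F,X \right)} = \frac{8 + F}{F + X}$ ($V{\left(F,X \right)} = \frac{F + \left(6 + 2\right)}{F + X} = \frac{F + 8}{F + X} = \frac{8 + F}{F + X}$)
$U{\left(3 \right)} V{\left(5,-4 \right)} \left(-41\right) + 60 = 3 \frac{8 + 5}{5 - 4} \left(-41\right) + 60 = 3 \cdot 1^{-1} \cdot 13 \left(-41\right) + 60 = 3 \cdot 1 \cdot 13 \left(-41\right) + 60 = 3 \cdot 13 \left(-41\right) + 60 = 39 \left(-41\right) + 60 = -1599 + 60 = -1539$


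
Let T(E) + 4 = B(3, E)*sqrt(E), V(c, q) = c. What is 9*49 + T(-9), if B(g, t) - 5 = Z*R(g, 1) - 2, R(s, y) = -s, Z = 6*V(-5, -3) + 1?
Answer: 437 + 270*I ≈ 437.0 + 270.0*I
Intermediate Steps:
Z = -29 (Z = 6*(-5) + 1 = -30 + 1 = -29)
B(g, t) = 3 + 29*g (B(g, t) = 5 + (-(-29)*g - 2) = 5 + (29*g - 2) = 5 + (-2 + 29*g) = 3 + 29*g)
T(E) = -4 + 90*sqrt(E) (T(E) = -4 + (3 + 29*3)*sqrt(E) = -4 + (3 + 87)*sqrt(E) = -4 + 90*sqrt(E))
9*49 + T(-9) = 9*49 + (-4 + 90*sqrt(-9)) = 441 + (-4 + 90*(3*I)) = 441 + (-4 + 270*I) = 437 + 270*I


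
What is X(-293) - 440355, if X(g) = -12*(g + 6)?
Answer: -436911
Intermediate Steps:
X(g) = -72 - 12*g (X(g) = -12*(6 + g) = -72 - 12*g)
X(-293) - 440355 = (-72 - 12*(-293)) - 440355 = (-72 + 3516) - 440355 = 3444 - 440355 = -436911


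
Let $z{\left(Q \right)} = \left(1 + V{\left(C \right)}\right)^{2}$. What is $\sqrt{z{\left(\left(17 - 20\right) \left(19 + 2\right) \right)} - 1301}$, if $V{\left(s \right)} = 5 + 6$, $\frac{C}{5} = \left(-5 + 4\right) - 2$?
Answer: $i \sqrt{1157} \approx 34.015 i$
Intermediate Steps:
$C = -15$ ($C = 5 \left(\left(-5 + 4\right) - 2\right) = 5 \left(-1 - 2\right) = 5 \left(-3\right) = -15$)
$V{\left(s \right)} = 11$
$z{\left(Q \right)} = 144$ ($z{\left(Q \right)} = \left(1 + 11\right)^{2} = 12^{2} = 144$)
$\sqrt{z{\left(\left(17 - 20\right) \left(19 + 2\right) \right)} - 1301} = \sqrt{144 - 1301} = \sqrt{-1157} = i \sqrt{1157}$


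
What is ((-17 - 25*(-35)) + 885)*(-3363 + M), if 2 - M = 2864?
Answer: -10850175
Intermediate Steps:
M = -2862 (M = 2 - 1*2864 = 2 - 2864 = -2862)
((-17 - 25*(-35)) + 885)*(-3363 + M) = ((-17 - 25*(-35)) + 885)*(-3363 - 2862) = ((-17 + 875) + 885)*(-6225) = (858 + 885)*(-6225) = 1743*(-6225) = -10850175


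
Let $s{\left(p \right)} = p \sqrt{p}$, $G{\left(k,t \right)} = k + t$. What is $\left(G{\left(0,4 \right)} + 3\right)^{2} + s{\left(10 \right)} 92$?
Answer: $49 + 920 \sqrt{10} \approx 2958.3$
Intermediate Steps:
$s{\left(p \right)} = p^{\frac{3}{2}}$
$\left(G{\left(0,4 \right)} + 3\right)^{2} + s{\left(10 \right)} 92 = \left(\left(0 + 4\right) + 3\right)^{2} + 10^{\frac{3}{2}} \cdot 92 = \left(4 + 3\right)^{2} + 10 \sqrt{10} \cdot 92 = 7^{2} + 920 \sqrt{10} = 49 + 920 \sqrt{10}$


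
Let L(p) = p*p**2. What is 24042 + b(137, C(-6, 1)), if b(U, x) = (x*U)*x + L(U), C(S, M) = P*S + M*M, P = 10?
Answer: 3072292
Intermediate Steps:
L(p) = p**3
C(S, M) = M**2 + 10*S (C(S, M) = 10*S + M*M = 10*S + M**2 = M**2 + 10*S)
b(U, x) = U**3 + U*x**2 (b(U, x) = (x*U)*x + U**3 = (U*x)*x + U**3 = U*x**2 + U**3 = U**3 + U*x**2)
24042 + b(137, C(-6, 1)) = 24042 + 137*(137**2 + (1**2 + 10*(-6))**2) = 24042 + 137*(18769 + (1 - 60)**2) = 24042 + 137*(18769 + (-59)**2) = 24042 + 137*(18769 + 3481) = 24042 + 137*22250 = 24042 + 3048250 = 3072292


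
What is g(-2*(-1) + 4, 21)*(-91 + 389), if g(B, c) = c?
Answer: 6258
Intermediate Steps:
g(-2*(-1) + 4, 21)*(-91 + 389) = 21*(-91 + 389) = 21*298 = 6258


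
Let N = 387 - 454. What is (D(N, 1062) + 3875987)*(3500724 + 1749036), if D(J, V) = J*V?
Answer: 19974460090080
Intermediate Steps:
N = -67
(D(N, 1062) + 3875987)*(3500724 + 1749036) = (-67*1062 + 3875987)*(3500724 + 1749036) = (-71154 + 3875987)*5249760 = 3804833*5249760 = 19974460090080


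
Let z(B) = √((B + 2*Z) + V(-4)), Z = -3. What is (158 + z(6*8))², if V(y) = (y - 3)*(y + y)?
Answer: 25062 + 2212*√2 ≈ 28190.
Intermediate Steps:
V(y) = 2*y*(-3 + y) (V(y) = (-3 + y)*(2*y) = 2*y*(-3 + y))
z(B) = √(50 + B) (z(B) = √((B + 2*(-3)) + 2*(-4)*(-3 - 4)) = √((B - 6) + 2*(-4)*(-7)) = √((-6 + B) + 56) = √(50 + B))
(158 + z(6*8))² = (158 + √(50 + 6*8))² = (158 + √(50 + 48))² = (158 + √98)² = (158 + 7*√2)²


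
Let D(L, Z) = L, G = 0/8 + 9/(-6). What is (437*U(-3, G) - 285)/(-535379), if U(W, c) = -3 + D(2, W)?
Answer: 722/535379 ≈ 0.0013486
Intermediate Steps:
G = -3/2 (G = 0*(⅛) + 9*(-⅙) = 0 - 3/2 = -3/2 ≈ -1.5000)
U(W, c) = -1 (U(W, c) = -3 + 2 = -1)
(437*U(-3, G) - 285)/(-535379) = (437*(-1) - 285)/(-535379) = (-437 - 285)*(-1/535379) = -722*(-1/535379) = 722/535379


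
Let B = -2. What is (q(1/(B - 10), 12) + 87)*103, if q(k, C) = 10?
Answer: 9991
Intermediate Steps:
(q(1/(B - 10), 12) + 87)*103 = (10 + 87)*103 = 97*103 = 9991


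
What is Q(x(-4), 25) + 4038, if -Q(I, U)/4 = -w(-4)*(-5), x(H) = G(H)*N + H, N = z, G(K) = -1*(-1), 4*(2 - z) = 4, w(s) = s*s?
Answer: 3718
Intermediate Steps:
w(s) = s²
z = 1 (z = 2 - ¼*4 = 2 - 1 = 1)
G(K) = 1
N = 1
x(H) = 1 + H (x(H) = 1*1 + H = 1 + H)
Q(I, U) = -320 (Q(I, U) = -4*(-1*(-4)²)*(-5) = -4*(-1*16)*(-5) = -(-64)*(-5) = -4*80 = -320)
Q(x(-4), 25) + 4038 = -320 + 4038 = 3718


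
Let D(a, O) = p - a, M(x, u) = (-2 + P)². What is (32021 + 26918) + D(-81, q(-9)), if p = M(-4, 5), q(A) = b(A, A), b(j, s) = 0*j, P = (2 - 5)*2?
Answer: 59084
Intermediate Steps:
P = -6 (P = -3*2 = -6)
M(x, u) = 64 (M(x, u) = (-2 - 6)² = (-8)² = 64)
b(j, s) = 0
q(A) = 0
p = 64
D(a, O) = 64 - a
(32021 + 26918) + D(-81, q(-9)) = (32021 + 26918) + (64 - 1*(-81)) = 58939 + (64 + 81) = 58939 + 145 = 59084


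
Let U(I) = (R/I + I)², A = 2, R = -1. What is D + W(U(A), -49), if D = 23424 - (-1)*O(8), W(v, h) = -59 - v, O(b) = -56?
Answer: 93227/4 ≈ 23307.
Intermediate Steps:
U(I) = (I - 1/I)² (U(I) = (-1/I + I)² = (I - 1/I)²)
D = 23368 (D = 23424 - (-1)*(-56) = 23424 - 1*56 = 23424 - 56 = 23368)
D + W(U(A), -49) = 23368 + (-59 - (-1 + 2²)²/2²) = 23368 + (-59 - (-1 + 4)²/4) = 23368 + (-59 - 3²/4) = 23368 + (-59 - 9/4) = 23368 - 245/4 = 93227/4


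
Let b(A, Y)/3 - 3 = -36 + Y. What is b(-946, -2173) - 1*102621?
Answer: -109239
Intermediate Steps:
b(A, Y) = -99 + 3*Y (b(A, Y) = 9 + 3*(-36 + Y) = 9 + (-108 + 3*Y) = -99 + 3*Y)
b(-946, -2173) - 1*102621 = (-99 + 3*(-2173)) - 1*102621 = (-99 - 6519) - 102621 = -6618 - 102621 = -109239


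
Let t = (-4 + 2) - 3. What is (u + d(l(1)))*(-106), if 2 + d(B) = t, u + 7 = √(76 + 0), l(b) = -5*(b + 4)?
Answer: 1484 - 212*√19 ≈ 559.91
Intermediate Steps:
l(b) = -20 - 5*b (l(b) = -5*(4 + b) = -20 - 5*b)
u = -7 + 2*√19 (u = -7 + √(76 + 0) = -7 + √76 = -7 + 2*√19 ≈ 1.7178)
t = -5 (t = -2 - 3 = -5)
d(B) = -7 (d(B) = -2 - 5 = -7)
(u + d(l(1)))*(-106) = ((-7 + 2*√19) - 7)*(-106) = (-14 + 2*√19)*(-106) = 1484 - 212*√19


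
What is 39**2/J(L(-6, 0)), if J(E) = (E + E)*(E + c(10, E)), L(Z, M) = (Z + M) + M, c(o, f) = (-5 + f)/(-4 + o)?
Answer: 1521/94 ≈ 16.181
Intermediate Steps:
c(o, f) = (-5 + f)/(-4 + o)
L(Z, M) = Z + 2*M (L(Z, M) = (M + Z) + M = Z + 2*M)
J(E) = 2*E*(-5/6 + 7*E/6) (J(E) = (E + E)*(E + (-5 + E)/(-4 + 10)) = (2*E)*(E + (-5 + E)/6) = (2*E)*(E + (-5/6 + E/6)) = (2*E)*(-5/6 + 7*E/6) = 2*E*(-5/6 + 7*E/6))
39**2/J(L(-6, 0)) = 39**2/(((-6 + 2*0)*(-5 + 7*(-6 + 2*0))/3)) = 1521/(((-6 + 0)*(-5 + 7*(-6 + 0))/3)) = 1521/(((1/3)*(-6)*(-5 + 7*(-6)))) = 1521/(((1/3)*(-6)*(-5 - 42))) = 1521/(((1/3)*(-6)*(-47))) = 1521/94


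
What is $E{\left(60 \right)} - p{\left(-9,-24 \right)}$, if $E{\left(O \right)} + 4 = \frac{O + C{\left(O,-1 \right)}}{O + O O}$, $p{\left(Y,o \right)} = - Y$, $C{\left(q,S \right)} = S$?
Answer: $- \frac{47521}{3660} \approx -12.984$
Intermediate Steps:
$E{\left(O \right)} = -4 + \frac{-1 + O}{O + O^{2}}$ ($E{\left(O \right)} = -4 + \frac{O - 1}{O + O O} = -4 + \frac{-1 + O}{O + O^{2}}$)
$E{\left(60 \right)} - p{\left(-9,-24 \right)} = \frac{-1 - 4 \cdot 60^{2} - 180}{60 \left(1 + 60\right)} - \left(-1\right) \left(-9\right) = \frac{-1 - 14400 - 180}{60 \cdot 61} - 9 = \frac{1}{60} \cdot \frac{1}{61} \left(-1 - 14400 - 180\right) - 9 = \frac{1}{60} \cdot \frac{1}{61} \left(-14581\right) - 9 = - \frac{14581}{3660} - 9 = - \frac{47521}{3660}$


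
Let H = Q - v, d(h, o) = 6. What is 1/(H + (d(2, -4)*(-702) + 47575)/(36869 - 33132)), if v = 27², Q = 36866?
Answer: 3737/135087332 ≈ 2.7664e-5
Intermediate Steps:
v = 729
H = 36137 (H = 36866 - 1*729 = 36866 - 729 = 36137)
1/(H + (d(2, -4)*(-702) + 47575)/(36869 - 33132)) = 1/(36137 + (6*(-702) + 47575)/(36869 - 33132)) = 1/(36137 + (-4212 + 47575)/3737) = 1/(36137 + 43363*(1/3737)) = 1/(36137 + 43363/3737) = 1/(135087332/3737) = 3737/135087332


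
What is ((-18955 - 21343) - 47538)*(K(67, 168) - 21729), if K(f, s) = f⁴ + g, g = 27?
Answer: -1768087647284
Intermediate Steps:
K(f, s) = 27 + f⁴ (K(f, s) = f⁴ + 27 = 27 + f⁴)
((-18955 - 21343) - 47538)*(K(67, 168) - 21729) = ((-18955 - 21343) - 47538)*((27 + 67⁴) - 21729) = (-40298 - 47538)*((27 + 20151121) - 21729) = -87836*(20151148 - 21729) = -87836*20129419 = -1768087647284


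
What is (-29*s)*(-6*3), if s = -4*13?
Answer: -27144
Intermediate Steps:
s = -52
(-29*s)*(-6*3) = (-29*(-52))*(-6*3) = 1508*(-18) = -27144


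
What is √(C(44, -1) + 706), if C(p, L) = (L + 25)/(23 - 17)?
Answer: √710 ≈ 26.646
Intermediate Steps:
C(p, L) = 25/6 + L/6 (C(p, L) = (25 + L)/6 = (25 + L)*(⅙) = 25/6 + L/6)
√(C(44, -1) + 706) = √((25/6 + (⅙)*(-1)) + 706) = √((25/6 - ⅙) + 706) = √(4 + 706) = √710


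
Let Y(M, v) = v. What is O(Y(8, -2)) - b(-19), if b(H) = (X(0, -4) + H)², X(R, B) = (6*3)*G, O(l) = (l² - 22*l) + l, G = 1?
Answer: 45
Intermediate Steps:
O(l) = l² - 21*l
X(R, B) = 18 (X(R, B) = (6*3)*1 = 18*1 = 18)
b(H) = (18 + H)²
O(Y(8, -2)) - b(-19) = -2*(-21 - 2) - (18 - 19)² = -2*(-23) - 1*(-1)² = 46 - 1*1 = 46 - 1 = 45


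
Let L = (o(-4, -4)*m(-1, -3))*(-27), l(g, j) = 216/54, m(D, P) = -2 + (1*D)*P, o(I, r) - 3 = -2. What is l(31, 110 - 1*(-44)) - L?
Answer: 31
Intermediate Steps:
o(I, r) = 1 (o(I, r) = 3 - 2 = 1)
m(D, P) = -2 + D*P
l(g, j) = 4 (l(g, j) = 216*(1/54) = 4)
L = -27 (L = (1*(-2 - 1*(-3)))*(-27) = (1*(-2 + 3))*(-27) = (1*1)*(-27) = 1*(-27) = -27)
l(31, 110 - 1*(-44)) - L = 4 - 1*(-27) = 4 + 27 = 31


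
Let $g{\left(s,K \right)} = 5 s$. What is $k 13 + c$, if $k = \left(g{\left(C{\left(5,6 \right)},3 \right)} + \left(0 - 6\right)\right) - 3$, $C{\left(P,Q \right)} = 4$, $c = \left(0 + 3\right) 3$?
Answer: $152$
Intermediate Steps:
$c = 9$ ($c = 3 \cdot 3 = 9$)
$k = 11$ ($k = \left(5 \cdot 4 + \left(0 - 6\right)\right) - 3 = \left(20 + \left(0 - 6\right)\right) - 3 = \left(20 - 6\right) - 3 = 14 - 3 = 11$)
$k 13 + c = 11 \cdot 13 + 9 = 143 + 9 = 152$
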